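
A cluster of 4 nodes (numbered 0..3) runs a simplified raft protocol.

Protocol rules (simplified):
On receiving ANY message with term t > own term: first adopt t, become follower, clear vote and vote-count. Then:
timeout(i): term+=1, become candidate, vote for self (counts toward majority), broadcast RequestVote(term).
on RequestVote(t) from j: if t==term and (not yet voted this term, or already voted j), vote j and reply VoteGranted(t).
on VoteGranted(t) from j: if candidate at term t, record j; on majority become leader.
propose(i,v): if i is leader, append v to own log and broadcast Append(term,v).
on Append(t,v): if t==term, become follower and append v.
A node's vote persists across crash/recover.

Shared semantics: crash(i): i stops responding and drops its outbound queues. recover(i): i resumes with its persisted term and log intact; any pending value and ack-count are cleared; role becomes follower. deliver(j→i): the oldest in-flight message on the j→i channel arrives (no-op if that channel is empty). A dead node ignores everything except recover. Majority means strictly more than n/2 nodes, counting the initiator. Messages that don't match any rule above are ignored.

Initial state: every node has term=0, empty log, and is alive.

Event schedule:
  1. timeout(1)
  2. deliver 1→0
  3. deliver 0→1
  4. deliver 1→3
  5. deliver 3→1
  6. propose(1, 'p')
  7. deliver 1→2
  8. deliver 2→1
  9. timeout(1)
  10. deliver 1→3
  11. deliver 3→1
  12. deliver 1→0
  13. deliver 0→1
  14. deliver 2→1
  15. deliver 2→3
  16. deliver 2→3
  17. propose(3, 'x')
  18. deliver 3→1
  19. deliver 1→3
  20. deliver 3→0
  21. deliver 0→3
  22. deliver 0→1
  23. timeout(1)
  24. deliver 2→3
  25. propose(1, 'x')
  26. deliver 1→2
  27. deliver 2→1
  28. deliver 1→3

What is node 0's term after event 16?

1

1. timeout(1):  <1:cand t1 ->
2. deliver 1→0:  <0:foll t1 ->
3. deliver 0→1:  nop
4. deliver 1→3:  <3:foll t1 ->
5. deliver 3→1:  <1:lead t1 ->
6. propose(1,'p'):  <1:lead t1 p>
7. deliver 1→2:  <2:foll t1 ->
8. deliver 2→1:  nop
9. timeout(1):  <1:cand t2 p>
10. deliver 1→3:  <3:foll t1 p>
11. deliver 3→1:  nop
12. deliver 1→0:  <0:foll t1 p>
13. deliver 0→1:  nop
14. deliver 2→1:  nop
15. deliver 2→3:  nop
16. deliver 2→3:  nop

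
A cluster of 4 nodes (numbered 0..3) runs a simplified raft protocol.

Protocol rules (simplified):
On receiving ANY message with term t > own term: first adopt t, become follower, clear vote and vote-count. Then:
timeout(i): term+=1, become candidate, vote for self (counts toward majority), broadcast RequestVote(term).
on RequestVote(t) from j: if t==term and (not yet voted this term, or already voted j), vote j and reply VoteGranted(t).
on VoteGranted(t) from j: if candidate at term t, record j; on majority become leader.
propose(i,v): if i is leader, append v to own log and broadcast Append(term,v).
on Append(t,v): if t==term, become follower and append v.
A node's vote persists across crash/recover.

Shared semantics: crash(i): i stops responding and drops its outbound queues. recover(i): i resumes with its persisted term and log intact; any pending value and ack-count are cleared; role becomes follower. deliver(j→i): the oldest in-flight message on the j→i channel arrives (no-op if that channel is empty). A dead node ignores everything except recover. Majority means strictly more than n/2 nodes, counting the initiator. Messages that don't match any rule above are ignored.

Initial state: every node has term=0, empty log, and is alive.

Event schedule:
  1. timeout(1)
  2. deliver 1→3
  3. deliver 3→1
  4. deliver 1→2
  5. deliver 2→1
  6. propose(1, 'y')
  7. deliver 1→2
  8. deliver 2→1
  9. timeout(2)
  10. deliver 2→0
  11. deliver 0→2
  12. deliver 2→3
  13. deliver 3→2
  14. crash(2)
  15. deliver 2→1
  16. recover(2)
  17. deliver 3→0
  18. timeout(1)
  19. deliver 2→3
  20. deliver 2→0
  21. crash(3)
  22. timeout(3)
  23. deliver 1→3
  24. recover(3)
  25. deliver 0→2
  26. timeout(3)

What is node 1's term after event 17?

step 1 timeout(1): 1={cand,t=1,log=-}
step 2 deliver 1→3: 3={foll,t=1,log=-}
step 3 deliver 3→1: —
step 4 deliver 1→2: 2={foll,t=1,log=-}
step 5 deliver 2→1: 1={lead,t=1,log=-}
step 6 propose(1,'y'): 1={lead,t=1,log=y}
step 7 deliver 1→2: 2={foll,t=1,log=y}
step 8 deliver 2→1: —
step 9 timeout(2): 2={cand,t=2,log=y}
step 10 deliver 2→0: 0={foll,t=2,log=-}
step 11 deliver 0→2: —
step 12 deliver 2→3: 3={foll,t=2,log=-}
step 13 deliver 3→2: 2={lead,t=2,log=y}
step 14 crash(2): 2={✗lead,t=2,log=y}
step 15 deliver 2→1: —
step 16 recover(2): 2={foll,t=2,log=y}
step 17 deliver 3→0: —

1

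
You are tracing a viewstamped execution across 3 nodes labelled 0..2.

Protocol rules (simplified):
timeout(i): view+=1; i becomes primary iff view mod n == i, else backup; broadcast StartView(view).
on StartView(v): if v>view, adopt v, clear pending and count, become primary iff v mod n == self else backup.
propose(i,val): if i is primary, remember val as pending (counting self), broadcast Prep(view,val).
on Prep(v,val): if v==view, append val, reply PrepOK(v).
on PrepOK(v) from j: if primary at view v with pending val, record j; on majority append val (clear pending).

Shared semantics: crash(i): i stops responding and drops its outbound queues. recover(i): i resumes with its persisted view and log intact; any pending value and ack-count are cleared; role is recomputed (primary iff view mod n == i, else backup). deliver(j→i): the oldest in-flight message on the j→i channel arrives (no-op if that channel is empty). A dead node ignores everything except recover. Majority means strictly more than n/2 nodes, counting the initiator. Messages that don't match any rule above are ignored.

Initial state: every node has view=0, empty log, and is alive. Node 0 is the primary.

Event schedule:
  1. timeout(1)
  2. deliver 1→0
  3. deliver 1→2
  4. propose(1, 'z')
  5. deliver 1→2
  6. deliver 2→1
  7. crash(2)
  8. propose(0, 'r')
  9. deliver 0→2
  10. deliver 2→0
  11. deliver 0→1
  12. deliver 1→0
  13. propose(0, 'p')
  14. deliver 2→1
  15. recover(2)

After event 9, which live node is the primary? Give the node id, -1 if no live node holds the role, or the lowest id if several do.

1

step 1 timeout(1): 1={prim,v=1,log=-}
step 2 deliver 1→0: 0={back,v=1,log=-}
step 3 deliver 1→2: 2={back,v=1,log=-}
step 4 propose(1,'z'): —
step 5 deliver 1→2: 2={back,v=1,log=z}
step 6 deliver 2→1: 1={prim,v=1,log=z}
step 7 crash(2): 2={✗back,v=1,log=z}
step 8 propose(0,'r'): —
step 9 deliver 0→2: —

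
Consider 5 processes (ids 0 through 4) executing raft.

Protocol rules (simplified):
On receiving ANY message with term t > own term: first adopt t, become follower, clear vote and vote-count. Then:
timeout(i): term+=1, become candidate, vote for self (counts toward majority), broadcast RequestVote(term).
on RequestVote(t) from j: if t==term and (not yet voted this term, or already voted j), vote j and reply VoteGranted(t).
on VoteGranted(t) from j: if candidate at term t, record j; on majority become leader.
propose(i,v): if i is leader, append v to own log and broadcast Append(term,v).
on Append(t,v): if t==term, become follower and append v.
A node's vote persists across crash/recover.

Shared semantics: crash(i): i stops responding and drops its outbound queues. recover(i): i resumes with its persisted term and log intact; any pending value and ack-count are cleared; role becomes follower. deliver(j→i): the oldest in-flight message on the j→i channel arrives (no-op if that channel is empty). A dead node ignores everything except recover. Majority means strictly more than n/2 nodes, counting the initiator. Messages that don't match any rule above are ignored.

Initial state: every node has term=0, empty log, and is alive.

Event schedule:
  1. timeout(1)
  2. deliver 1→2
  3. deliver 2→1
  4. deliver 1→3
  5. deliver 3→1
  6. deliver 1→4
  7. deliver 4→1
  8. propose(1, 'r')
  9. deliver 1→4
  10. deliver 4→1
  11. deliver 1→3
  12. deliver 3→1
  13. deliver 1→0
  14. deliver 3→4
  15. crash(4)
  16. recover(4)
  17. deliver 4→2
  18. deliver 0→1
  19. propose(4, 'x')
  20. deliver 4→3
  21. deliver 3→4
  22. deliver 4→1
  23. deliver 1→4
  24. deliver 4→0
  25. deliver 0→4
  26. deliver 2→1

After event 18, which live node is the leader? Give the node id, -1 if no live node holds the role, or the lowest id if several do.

1

step 1 timeout(1): 1={cand,t=1,log=-}
step 2 deliver 1→2: 2={foll,t=1,log=-}
step 3 deliver 2→1: —
step 4 deliver 1→3: 3={foll,t=1,log=-}
step 5 deliver 3→1: 1={lead,t=1,log=-}
step 6 deliver 1→4: 4={foll,t=1,log=-}
step 7 deliver 4→1: —
step 8 propose(1,'r'): 1={lead,t=1,log=r}
step 9 deliver 1→4: 4={foll,t=1,log=r}
step 10 deliver 4→1: —
step 11 deliver 1→3: 3={foll,t=1,log=r}
step 12 deliver 3→1: —
step 13 deliver 1→0: 0={foll,t=1,log=-}
step 14 deliver 3→4: —
step 15 crash(4): 4={✗foll,t=1,log=r}
step 16 recover(4): 4={foll,t=1,log=r}
step 17 deliver 4→2: —
step 18 deliver 0→1: —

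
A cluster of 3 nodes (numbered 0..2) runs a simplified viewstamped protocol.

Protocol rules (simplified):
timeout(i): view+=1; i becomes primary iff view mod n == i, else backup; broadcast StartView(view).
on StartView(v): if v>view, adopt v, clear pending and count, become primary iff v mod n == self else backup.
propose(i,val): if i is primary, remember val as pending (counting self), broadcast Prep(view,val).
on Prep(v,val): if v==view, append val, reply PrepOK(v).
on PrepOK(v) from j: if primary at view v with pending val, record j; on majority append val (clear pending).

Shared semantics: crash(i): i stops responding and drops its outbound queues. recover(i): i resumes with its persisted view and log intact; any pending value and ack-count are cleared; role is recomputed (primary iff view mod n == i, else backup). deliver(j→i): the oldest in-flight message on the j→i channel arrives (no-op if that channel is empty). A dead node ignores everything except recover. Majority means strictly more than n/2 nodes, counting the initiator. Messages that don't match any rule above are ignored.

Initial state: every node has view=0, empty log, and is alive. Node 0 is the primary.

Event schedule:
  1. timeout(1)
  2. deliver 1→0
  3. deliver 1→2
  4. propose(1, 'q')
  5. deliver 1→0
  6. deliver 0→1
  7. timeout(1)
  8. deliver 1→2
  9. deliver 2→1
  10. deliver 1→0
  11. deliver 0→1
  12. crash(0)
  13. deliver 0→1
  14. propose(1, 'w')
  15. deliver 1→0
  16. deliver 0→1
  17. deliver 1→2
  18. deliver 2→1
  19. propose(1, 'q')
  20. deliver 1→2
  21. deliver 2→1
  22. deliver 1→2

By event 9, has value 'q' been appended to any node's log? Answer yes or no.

after 1 — timeout(1): n1:prim/v1/[-]
after 2 — deliver 1→0: n0:back/v1/[-]
after 3 — deliver 1→2: n2:back/v1/[-]
after 4 — propose(1,'q'): ·
after 5 — deliver 1→0: n0:back/v1/[q]
after 6 — deliver 0→1: n1:prim/v1/[q]
after 7 — timeout(1): n1:back/v2/[q]
after 8 — deliver 1→2: n2:back/v1/[q]
after 9 — deliver 2→1: ·

yes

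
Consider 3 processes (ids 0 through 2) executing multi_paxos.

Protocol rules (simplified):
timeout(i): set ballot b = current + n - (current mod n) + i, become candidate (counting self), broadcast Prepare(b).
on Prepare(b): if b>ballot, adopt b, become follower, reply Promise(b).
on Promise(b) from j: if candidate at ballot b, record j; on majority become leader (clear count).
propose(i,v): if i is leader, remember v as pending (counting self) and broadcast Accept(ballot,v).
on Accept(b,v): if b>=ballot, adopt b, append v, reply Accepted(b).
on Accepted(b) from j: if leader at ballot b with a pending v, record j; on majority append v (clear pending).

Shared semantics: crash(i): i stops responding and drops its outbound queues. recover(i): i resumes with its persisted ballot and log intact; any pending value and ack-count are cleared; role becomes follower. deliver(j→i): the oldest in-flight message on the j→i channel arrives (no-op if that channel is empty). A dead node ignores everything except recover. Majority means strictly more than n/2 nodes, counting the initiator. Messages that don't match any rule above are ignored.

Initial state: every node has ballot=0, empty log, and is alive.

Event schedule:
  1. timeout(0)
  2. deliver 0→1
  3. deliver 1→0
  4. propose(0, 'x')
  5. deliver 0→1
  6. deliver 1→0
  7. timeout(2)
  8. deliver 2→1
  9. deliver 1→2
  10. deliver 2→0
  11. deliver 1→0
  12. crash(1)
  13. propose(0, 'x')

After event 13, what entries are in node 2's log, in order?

step 1 timeout(0): 0={cand,b=3,log=-}
step 2 deliver 0→1: 1={foll,b=3,log=-}
step 3 deliver 1→0: 0={lead,b=3,log=-}
step 4 propose(0,'x'): —
step 5 deliver 0→1: 1={foll,b=3,log=x}
step 6 deliver 1→0: 0={lead,b=3,log=x}
step 7 timeout(2): 2={cand,b=5,log=-}
step 8 deliver 2→1: 1={foll,b=5,log=x}
step 9 deliver 1→2: 2={lead,b=5,log=-}
step 10 deliver 2→0: 0={foll,b=5,log=x}
step 11 deliver 1→0: —
step 12 crash(1): 1={✗foll,b=5,log=x}
step 13 propose(0,'x'): —

empty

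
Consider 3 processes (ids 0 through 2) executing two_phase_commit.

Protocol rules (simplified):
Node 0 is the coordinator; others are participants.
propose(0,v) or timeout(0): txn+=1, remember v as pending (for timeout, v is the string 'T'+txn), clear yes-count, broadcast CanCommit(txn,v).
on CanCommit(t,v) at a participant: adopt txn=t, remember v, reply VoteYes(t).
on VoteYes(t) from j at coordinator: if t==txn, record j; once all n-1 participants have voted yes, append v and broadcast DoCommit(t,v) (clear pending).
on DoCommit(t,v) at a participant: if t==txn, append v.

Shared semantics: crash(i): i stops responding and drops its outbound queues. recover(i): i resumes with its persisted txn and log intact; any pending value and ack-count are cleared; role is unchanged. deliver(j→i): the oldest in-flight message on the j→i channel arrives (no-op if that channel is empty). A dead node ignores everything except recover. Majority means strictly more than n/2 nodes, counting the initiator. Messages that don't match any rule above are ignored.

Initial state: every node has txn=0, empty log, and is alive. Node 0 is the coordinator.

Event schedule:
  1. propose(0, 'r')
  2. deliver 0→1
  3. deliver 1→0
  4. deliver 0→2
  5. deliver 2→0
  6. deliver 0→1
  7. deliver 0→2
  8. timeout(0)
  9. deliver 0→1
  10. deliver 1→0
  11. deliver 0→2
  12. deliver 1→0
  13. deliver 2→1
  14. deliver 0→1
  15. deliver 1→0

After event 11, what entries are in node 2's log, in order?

r

after 1 — propose(0,'r'): n0:coor/t1/[-]
after 2 — deliver 0→1: n1:part/t1/[-]
after 3 — deliver 1→0: ·
after 4 — deliver 0→2: n2:part/t1/[-]
after 5 — deliver 2→0: n0:coor/t1/[r]
after 6 — deliver 0→1: n1:part/t1/[r]
after 7 — deliver 0→2: n2:part/t1/[r]
after 8 — timeout(0): n0:coor/t2/[r]
after 9 — deliver 0→1: n1:part/t2/[r]
after 10 — deliver 1→0: ·
after 11 — deliver 0→2: n2:part/t2/[r]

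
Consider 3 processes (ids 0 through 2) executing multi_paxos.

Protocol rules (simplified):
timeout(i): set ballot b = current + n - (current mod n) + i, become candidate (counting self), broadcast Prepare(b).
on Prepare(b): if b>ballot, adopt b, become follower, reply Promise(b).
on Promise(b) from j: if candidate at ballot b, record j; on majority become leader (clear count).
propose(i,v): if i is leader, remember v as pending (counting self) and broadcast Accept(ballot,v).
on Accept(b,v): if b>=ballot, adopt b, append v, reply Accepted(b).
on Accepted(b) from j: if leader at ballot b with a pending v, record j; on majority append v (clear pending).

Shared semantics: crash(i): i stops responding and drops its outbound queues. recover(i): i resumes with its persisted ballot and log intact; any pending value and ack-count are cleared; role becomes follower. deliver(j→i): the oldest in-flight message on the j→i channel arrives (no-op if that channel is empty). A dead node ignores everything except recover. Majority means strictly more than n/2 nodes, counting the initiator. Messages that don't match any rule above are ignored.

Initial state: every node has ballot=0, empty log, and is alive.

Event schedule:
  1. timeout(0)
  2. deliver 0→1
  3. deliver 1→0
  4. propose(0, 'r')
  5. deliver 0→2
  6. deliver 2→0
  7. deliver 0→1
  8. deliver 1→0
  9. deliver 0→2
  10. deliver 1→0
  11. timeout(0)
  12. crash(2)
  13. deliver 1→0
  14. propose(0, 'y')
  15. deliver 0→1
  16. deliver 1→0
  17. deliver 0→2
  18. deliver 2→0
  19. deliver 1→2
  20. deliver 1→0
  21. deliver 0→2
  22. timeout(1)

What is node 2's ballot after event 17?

[1] timeout(0) → N0(cand b3 [-])
[2] deliver 0→1 → N1(foll b3 [-])
[3] deliver 1→0 → N0(lead b3 [-])
[4] propose(0,'r') → ∅
[5] deliver 0→2 → N2(foll b3 [-])
[6] deliver 2→0 → ∅
[7] deliver 0→1 → N1(foll b3 [r])
[8] deliver 1→0 → N0(lead b3 [r])
[9] deliver 0→2 → N2(foll b3 [r])
[10] deliver 1→0 → ∅
[11] timeout(0) → N0(cand b6 [r])
[12] crash(2) → N2(✗foll b3 [r])
[13] deliver 1→0 → ∅
[14] propose(0,'y') → ∅
[15] deliver 0→1 → N1(foll b6 [r])
[16] deliver 1→0 → N0(lead b6 [r])
[17] deliver 0→2 → ∅

3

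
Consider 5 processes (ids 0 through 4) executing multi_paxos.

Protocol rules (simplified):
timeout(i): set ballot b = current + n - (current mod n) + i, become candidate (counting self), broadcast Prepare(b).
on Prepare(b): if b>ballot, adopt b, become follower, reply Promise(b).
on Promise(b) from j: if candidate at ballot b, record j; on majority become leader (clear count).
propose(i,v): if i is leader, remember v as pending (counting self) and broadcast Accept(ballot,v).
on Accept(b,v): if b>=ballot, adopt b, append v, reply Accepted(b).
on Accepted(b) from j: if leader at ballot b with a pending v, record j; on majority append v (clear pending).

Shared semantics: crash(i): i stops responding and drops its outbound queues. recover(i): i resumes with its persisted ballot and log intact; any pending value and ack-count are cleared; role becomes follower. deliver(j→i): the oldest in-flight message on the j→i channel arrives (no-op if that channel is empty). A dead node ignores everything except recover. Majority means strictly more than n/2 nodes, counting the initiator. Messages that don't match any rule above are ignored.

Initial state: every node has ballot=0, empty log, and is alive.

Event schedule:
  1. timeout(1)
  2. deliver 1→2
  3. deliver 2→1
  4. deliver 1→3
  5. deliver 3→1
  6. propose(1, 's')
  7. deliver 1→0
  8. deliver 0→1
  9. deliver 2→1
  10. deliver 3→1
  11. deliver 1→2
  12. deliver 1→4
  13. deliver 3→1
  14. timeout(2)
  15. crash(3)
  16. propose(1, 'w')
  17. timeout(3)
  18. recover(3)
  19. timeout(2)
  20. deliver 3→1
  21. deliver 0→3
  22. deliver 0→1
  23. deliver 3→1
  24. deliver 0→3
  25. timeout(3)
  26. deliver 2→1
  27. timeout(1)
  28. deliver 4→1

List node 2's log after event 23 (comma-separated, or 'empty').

1. timeout(1):  <1:cand b6 ->
2. deliver 1→2:  <2:foll b6 ->
3. deliver 2→1:  nop
4. deliver 1→3:  <3:foll b6 ->
5. deliver 3→1:  <1:lead b6 ->
6. propose(1,'s'):  nop
7. deliver 1→0:  <0:foll b6 ->
8. deliver 0→1:  nop
9. deliver 2→1:  nop
10. deliver 3→1:  nop
11. deliver 1→2:  <2:foll b6 s>
12. deliver 1→4:  <4:foll b6 ->
13. deliver 3→1:  nop
14. timeout(2):  <2:cand b12 s>
15. crash(3):  <3:✗foll b6 ->
16. propose(1,'w'):  nop
17. timeout(3):  nop
18. recover(3):  <3:foll b6 ->
19. timeout(2):  <2:cand b17 s>
20. deliver 3→1:  nop
21. deliver 0→3:  nop
22. deliver 0→1:  nop
23. deliver 3→1:  nop

s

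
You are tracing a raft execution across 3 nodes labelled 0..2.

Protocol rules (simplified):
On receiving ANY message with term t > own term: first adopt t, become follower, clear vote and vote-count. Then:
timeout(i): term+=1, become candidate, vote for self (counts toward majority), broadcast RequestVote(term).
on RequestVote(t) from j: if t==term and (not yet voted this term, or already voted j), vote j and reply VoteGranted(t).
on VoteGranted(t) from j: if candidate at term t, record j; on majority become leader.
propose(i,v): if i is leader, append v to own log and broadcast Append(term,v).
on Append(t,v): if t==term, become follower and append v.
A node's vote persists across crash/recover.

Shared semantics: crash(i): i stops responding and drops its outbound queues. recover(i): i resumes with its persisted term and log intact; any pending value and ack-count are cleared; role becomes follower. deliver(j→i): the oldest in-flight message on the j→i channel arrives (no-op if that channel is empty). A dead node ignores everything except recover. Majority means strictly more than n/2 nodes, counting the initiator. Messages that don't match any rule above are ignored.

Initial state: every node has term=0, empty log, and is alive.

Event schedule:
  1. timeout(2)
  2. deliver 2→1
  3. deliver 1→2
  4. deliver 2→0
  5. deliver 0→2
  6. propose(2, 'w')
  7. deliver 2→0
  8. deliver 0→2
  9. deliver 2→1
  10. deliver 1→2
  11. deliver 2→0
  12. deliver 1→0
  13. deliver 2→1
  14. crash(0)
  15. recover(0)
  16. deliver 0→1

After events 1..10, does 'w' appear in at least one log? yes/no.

[1] timeout(2) → N2(cand t1 [-])
[2] deliver 2→1 → N1(foll t1 [-])
[3] deliver 1→2 → N2(lead t1 [-])
[4] deliver 2→0 → N0(foll t1 [-])
[5] deliver 0→2 → ∅
[6] propose(2,'w') → N2(lead t1 [w])
[7] deliver 2→0 → N0(foll t1 [w])
[8] deliver 0→2 → ∅
[9] deliver 2→1 → N1(foll t1 [w])
[10] deliver 1→2 → ∅

yes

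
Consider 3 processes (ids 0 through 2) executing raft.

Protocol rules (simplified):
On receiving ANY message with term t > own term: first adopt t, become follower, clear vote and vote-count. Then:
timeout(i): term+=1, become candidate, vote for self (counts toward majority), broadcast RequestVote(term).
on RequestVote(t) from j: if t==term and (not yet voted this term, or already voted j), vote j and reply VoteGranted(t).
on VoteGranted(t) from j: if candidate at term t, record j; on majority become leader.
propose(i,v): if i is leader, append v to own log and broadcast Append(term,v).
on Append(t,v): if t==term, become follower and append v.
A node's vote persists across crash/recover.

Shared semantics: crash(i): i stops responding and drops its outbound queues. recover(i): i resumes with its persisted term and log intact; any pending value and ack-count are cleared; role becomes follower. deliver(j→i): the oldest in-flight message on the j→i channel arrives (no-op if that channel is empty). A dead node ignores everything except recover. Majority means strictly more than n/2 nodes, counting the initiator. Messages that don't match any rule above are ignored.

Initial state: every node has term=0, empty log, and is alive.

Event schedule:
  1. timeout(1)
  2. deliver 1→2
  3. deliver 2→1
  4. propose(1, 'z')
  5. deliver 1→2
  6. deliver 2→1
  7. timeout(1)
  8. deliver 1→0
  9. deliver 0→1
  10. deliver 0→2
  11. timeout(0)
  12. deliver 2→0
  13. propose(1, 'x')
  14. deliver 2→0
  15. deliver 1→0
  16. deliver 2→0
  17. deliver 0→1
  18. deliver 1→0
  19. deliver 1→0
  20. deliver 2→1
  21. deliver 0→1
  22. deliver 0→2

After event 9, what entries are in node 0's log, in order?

empty

e1 timeout(1): 1[cand,t=1,-]
e2 deliver 1→2: 2[foll,t=1,-]
e3 deliver 2→1: 1[lead,t=1,-]
e4 propose(1,'z'): 1[lead,t=1,z]
e5 deliver 1→2: 2[foll,t=1,z]
e6 deliver 2→1: ·
e7 timeout(1): 1[cand,t=2,z]
e8 deliver 1→0: 0[foll,t=1,-]
e9 deliver 0→1: ·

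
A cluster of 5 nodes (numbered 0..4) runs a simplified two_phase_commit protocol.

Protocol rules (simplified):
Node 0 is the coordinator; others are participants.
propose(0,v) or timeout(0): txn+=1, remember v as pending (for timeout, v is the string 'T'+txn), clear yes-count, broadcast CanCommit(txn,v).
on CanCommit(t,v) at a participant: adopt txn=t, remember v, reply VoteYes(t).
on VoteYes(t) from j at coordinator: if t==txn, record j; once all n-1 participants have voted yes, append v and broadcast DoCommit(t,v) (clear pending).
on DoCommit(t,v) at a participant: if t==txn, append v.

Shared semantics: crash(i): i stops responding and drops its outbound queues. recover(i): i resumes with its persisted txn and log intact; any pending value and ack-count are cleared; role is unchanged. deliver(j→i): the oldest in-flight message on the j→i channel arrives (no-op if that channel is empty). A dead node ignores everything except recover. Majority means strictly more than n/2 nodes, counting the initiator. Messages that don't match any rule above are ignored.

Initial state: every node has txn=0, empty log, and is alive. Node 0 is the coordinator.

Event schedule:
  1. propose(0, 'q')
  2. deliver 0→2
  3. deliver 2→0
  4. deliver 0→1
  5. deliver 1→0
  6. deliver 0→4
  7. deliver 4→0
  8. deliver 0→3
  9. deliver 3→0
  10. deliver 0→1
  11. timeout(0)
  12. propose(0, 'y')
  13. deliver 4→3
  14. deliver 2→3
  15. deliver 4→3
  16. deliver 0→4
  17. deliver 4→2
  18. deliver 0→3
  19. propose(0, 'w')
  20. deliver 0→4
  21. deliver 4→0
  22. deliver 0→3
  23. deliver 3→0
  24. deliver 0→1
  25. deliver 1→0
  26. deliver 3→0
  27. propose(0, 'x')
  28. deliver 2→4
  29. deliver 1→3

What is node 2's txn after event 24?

step 1 propose(0,'q'): 0={coor,t=1,log=-}
step 2 deliver 0→2: 2={part,t=1,log=-}
step 3 deliver 2→0: —
step 4 deliver 0→1: 1={part,t=1,log=-}
step 5 deliver 1→0: —
step 6 deliver 0→4: 4={part,t=1,log=-}
step 7 deliver 4→0: —
step 8 deliver 0→3: 3={part,t=1,log=-}
step 9 deliver 3→0: 0={coor,t=1,log=q}
step 10 deliver 0→1: 1={part,t=1,log=q}
step 11 timeout(0): 0={coor,t=2,log=q}
step 12 propose(0,'y'): 0={coor,t=3,log=q}
step 13 deliver 4→3: —
step 14 deliver 2→3: —
step 15 deliver 4→3: —
step 16 deliver 0→4: 4={part,t=1,log=q}
step 17 deliver 4→2: —
step 18 deliver 0→3: 3={part,t=1,log=q}
step 19 propose(0,'w'): 0={coor,t=4,log=q}
step 20 deliver 0→4: 4={part,t=2,log=q}
step 21 deliver 4→0: —
step 22 deliver 0→3: 3={part,t=2,log=q}
step 23 deliver 3→0: —
step 24 deliver 0→1: 1={part,t=2,log=q}

1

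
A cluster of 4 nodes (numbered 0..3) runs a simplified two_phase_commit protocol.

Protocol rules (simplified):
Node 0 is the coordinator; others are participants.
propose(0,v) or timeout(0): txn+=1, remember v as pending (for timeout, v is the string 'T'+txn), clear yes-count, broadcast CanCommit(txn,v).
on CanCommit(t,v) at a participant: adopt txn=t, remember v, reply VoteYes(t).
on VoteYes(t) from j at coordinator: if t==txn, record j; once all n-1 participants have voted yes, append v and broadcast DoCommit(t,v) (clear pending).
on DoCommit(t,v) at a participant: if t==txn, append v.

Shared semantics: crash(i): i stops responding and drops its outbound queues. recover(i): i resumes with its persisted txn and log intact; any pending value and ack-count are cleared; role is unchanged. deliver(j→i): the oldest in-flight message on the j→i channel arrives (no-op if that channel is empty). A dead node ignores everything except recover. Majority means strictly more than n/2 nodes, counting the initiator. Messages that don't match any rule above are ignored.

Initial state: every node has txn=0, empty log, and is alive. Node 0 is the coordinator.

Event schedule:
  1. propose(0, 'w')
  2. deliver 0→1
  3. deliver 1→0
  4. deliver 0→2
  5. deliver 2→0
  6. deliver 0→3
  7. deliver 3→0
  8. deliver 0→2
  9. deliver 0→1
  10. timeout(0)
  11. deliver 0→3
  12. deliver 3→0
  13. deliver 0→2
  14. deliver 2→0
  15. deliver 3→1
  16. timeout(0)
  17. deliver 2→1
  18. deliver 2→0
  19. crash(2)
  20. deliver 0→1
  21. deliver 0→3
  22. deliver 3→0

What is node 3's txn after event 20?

1

step 1 propose(0,'w'): 0={coor,t=1,log=-}
step 2 deliver 0→1: 1={part,t=1,log=-}
step 3 deliver 1→0: —
step 4 deliver 0→2: 2={part,t=1,log=-}
step 5 deliver 2→0: —
step 6 deliver 0→3: 3={part,t=1,log=-}
step 7 deliver 3→0: 0={coor,t=1,log=w}
step 8 deliver 0→2: 2={part,t=1,log=w}
step 9 deliver 0→1: 1={part,t=1,log=w}
step 10 timeout(0): 0={coor,t=2,log=w}
step 11 deliver 0→3: 3={part,t=1,log=w}
step 12 deliver 3→0: —
step 13 deliver 0→2: 2={part,t=2,log=w}
step 14 deliver 2→0: —
step 15 deliver 3→1: —
step 16 timeout(0): 0={coor,t=3,log=w}
step 17 deliver 2→1: —
step 18 deliver 2→0: —
step 19 crash(2): 2={✗part,t=2,log=w}
step 20 deliver 0→1: 1={part,t=2,log=w}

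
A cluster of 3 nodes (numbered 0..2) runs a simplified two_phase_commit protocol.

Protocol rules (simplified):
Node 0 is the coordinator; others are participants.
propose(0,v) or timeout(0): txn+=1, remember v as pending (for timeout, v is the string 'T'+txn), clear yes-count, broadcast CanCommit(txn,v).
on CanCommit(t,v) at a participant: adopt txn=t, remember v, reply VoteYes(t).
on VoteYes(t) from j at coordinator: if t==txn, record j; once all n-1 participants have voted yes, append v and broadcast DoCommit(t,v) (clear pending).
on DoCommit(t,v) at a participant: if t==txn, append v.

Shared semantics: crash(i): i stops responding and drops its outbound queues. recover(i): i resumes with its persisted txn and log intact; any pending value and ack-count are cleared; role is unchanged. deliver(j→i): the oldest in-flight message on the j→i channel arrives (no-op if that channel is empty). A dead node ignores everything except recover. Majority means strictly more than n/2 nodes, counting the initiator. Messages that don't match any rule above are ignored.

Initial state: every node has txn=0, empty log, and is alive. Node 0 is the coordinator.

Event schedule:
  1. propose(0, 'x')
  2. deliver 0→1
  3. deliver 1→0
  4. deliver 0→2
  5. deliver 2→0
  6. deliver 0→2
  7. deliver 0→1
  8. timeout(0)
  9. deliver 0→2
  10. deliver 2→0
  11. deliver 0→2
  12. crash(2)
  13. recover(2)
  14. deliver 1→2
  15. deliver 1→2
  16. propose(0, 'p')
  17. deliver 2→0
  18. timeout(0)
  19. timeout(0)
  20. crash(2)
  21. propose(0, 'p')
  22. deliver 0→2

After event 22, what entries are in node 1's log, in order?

step 1 propose(0,'x'): 0={coor,t=1,log=-}
step 2 deliver 0→1: 1={part,t=1,log=-}
step 3 deliver 1→0: —
step 4 deliver 0→2: 2={part,t=1,log=-}
step 5 deliver 2→0: 0={coor,t=1,log=x}
step 6 deliver 0→2: 2={part,t=1,log=x}
step 7 deliver 0→1: 1={part,t=1,log=x}
step 8 timeout(0): 0={coor,t=2,log=x}
step 9 deliver 0→2: 2={part,t=2,log=x}
step 10 deliver 2→0: —
step 11 deliver 0→2: —
step 12 crash(2): 2={✗part,t=2,log=x}
step 13 recover(2): 2={part,t=2,log=x}
step 14 deliver 1→2: —
step 15 deliver 1→2: —
step 16 propose(0,'p'): 0={coor,t=3,log=x}
step 17 deliver 2→0: —
step 18 timeout(0): 0={coor,t=4,log=x}
step 19 timeout(0): 0={coor,t=5,log=x}
step 20 crash(2): 2={✗part,t=2,log=x}
step 21 propose(0,'p'): 0={coor,t=6,log=x}
step 22 deliver 0→2: —

x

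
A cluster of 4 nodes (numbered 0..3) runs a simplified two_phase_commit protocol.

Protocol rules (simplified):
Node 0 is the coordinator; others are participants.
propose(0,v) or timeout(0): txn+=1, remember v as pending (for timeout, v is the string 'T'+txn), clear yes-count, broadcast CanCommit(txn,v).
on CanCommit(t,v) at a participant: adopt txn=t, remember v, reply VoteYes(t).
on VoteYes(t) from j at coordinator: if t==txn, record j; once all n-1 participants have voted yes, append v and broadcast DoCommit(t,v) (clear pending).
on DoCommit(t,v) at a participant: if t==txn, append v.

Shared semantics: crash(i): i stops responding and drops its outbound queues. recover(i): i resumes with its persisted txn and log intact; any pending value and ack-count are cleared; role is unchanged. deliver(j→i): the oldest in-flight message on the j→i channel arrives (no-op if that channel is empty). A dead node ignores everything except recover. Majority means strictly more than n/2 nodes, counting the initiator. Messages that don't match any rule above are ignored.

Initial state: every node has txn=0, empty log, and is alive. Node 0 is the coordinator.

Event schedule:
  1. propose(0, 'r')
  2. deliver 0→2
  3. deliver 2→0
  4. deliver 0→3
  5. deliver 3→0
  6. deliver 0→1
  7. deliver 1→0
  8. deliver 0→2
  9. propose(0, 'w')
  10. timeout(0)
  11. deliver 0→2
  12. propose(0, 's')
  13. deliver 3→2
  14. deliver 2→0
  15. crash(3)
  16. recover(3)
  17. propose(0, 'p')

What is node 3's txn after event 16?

1. propose(0,'r'):  <0:coor t1 ->
2. deliver 0→2:  <2:part t1 ->
3. deliver 2→0:  nop
4. deliver 0→3:  <3:part t1 ->
5. deliver 3→0:  nop
6. deliver 0→1:  <1:part t1 ->
7. deliver 1→0:  <0:coor t1 r>
8. deliver 0→2:  <2:part t1 r>
9. propose(0,'w'):  <0:coor t2 r>
10. timeout(0):  <0:coor t3 r>
11. deliver 0→2:  <2:part t2 r>
12. propose(0,'s'):  <0:coor t4 r>
13. deliver 3→2:  nop
14. deliver 2→0:  nop
15. crash(3):  <3:✗part t1 ->
16. recover(3):  <3:part t1 ->

1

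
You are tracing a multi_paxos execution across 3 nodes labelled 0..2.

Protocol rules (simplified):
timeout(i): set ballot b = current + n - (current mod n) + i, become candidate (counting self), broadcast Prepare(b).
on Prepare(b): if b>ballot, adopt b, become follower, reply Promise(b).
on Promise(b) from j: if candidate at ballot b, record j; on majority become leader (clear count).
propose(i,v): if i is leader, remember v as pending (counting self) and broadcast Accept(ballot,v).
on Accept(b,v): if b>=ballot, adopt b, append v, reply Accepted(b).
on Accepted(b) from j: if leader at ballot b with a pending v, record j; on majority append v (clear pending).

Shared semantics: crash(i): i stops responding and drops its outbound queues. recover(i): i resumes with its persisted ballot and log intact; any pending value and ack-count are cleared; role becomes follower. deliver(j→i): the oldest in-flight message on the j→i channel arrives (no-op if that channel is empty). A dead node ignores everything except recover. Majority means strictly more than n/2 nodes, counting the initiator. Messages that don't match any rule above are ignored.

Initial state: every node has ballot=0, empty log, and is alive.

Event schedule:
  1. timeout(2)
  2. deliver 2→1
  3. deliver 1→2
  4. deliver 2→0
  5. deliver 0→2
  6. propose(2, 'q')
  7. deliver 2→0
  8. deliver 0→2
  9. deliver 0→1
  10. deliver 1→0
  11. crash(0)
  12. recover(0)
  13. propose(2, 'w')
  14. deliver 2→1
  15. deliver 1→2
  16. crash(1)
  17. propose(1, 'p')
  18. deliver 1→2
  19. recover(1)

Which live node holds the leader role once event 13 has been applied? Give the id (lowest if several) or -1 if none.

[1] timeout(2) → N2(cand b5 [-])
[2] deliver 2→1 → N1(foll b5 [-])
[3] deliver 1→2 → N2(lead b5 [-])
[4] deliver 2→0 → N0(foll b5 [-])
[5] deliver 0→2 → ∅
[6] propose(2,'q') → ∅
[7] deliver 2→0 → N0(foll b5 [q])
[8] deliver 0→2 → N2(lead b5 [q])
[9] deliver 0→1 → ∅
[10] deliver 1→0 → ∅
[11] crash(0) → N0(✗foll b5 [q])
[12] recover(0) → N0(foll b5 [q])
[13] propose(2,'w') → ∅

2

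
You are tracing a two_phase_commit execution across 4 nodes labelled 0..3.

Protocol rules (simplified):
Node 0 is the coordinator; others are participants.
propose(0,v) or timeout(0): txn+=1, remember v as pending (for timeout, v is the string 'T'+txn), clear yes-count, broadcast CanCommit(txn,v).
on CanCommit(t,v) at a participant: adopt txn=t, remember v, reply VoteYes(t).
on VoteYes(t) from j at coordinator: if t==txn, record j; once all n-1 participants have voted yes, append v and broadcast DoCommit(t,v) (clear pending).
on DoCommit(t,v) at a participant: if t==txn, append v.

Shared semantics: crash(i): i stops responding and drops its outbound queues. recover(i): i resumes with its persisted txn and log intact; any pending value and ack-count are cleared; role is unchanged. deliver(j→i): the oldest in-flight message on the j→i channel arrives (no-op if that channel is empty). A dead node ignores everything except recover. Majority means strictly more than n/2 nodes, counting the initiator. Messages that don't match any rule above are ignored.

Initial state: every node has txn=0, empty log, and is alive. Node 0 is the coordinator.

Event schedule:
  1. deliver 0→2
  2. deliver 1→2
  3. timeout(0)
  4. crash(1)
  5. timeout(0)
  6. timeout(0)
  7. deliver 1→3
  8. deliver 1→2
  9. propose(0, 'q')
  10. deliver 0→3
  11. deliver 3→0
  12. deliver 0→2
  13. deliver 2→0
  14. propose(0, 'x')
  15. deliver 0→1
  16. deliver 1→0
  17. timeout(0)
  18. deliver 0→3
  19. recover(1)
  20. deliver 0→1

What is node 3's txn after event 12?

e1 deliver 0→2: ·
e2 deliver 1→2: ·
e3 timeout(0): 0[coor,t=1,-]
e4 crash(1): 1[✗part,t=0,-]
e5 timeout(0): 0[coor,t=2,-]
e6 timeout(0): 0[coor,t=3,-]
e7 deliver 1→3: ·
e8 deliver 1→2: ·
e9 propose(0,'q'): 0[coor,t=4,-]
e10 deliver 0→3: 3[part,t=1,-]
e11 deliver 3→0: ·
e12 deliver 0→2: 2[part,t=1,-]

1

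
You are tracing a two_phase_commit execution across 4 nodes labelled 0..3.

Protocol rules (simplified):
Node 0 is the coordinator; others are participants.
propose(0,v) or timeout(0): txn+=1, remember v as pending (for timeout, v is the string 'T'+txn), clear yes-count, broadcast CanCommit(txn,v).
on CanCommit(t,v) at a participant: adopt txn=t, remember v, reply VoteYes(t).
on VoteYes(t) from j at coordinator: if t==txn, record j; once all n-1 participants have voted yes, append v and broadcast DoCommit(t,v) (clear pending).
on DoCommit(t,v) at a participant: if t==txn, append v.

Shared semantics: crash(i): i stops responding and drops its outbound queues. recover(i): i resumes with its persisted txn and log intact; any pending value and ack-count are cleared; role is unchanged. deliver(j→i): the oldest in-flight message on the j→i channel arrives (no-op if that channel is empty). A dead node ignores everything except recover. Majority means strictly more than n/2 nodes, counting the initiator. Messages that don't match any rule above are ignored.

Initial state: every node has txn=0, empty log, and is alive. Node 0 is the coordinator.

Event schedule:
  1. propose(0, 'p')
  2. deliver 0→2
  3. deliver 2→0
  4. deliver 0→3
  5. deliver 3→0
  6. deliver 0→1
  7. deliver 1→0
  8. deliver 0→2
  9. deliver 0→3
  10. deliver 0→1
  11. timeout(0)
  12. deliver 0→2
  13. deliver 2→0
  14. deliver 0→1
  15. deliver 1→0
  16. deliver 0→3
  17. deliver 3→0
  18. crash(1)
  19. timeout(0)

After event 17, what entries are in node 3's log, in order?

p

e1 propose(0,'p'): 0[coor,t=1,-]
e2 deliver 0→2: 2[part,t=1,-]
e3 deliver 2→0: ·
e4 deliver 0→3: 3[part,t=1,-]
e5 deliver 3→0: ·
e6 deliver 0→1: 1[part,t=1,-]
e7 deliver 1→0: 0[coor,t=1,p]
e8 deliver 0→2: 2[part,t=1,p]
e9 deliver 0→3: 3[part,t=1,p]
e10 deliver 0→1: 1[part,t=1,p]
e11 timeout(0): 0[coor,t=2,p]
e12 deliver 0→2: 2[part,t=2,p]
e13 deliver 2→0: ·
e14 deliver 0→1: 1[part,t=2,p]
e15 deliver 1→0: ·
e16 deliver 0→3: 3[part,t=2,p]
e17 deliver 3→0: 0[coor,t=2,p,T2]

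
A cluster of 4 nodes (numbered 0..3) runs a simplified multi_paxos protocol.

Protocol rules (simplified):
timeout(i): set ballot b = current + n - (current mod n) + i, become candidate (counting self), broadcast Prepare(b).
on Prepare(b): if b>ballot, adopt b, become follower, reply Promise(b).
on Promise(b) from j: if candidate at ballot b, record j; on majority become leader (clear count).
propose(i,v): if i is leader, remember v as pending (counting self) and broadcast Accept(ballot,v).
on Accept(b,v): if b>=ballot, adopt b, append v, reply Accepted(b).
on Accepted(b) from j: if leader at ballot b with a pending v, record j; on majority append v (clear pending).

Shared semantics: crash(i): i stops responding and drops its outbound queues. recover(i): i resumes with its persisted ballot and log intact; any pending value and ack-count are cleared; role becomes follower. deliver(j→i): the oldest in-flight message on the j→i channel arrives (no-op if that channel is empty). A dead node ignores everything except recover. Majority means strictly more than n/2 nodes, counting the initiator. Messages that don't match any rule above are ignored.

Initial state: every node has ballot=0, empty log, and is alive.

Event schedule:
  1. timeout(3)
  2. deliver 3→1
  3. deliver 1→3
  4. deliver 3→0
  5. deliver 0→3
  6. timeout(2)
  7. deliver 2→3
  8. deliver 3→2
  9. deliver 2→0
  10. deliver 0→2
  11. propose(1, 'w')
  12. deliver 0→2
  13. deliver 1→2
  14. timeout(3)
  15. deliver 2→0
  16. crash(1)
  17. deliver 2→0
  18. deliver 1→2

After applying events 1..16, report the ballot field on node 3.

11

step 1 timeout(3): 3={cand,b=7,log=-}
step 2 deliver 3→1: 1={foll,b=7,log=-}
step 3 deliver 1→3: —
step 4 deliver 3→0: 0={foll,b=7,log=-}
step 5 deliver 0→3: 3={lead,b=7,log=-}
step 6 timeout(2): 2={cand,b=6,log=-}
step 7 deliver 2→3: —
step 8 deliver 3→2: 2={foll,b=7,log=-}
step 9 deliver 2→0: —
step 10 deliver 0→2: —
step 11 propose(1,'w'): —
step 12 deliver 0→2: —
step 13 deliver 1→2: —
step 14 timeout(3): 3={cand,b=11,log=-}
step 15 deliver 2→0: —
step 16 crash(1): 1={✗foll,b=7,log=-}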